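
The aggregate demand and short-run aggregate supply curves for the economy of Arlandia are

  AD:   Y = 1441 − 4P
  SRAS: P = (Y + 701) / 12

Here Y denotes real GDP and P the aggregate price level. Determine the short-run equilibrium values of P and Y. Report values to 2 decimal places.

P = 133.88, Y = 905.50

Rearrange SRAS to Y = 12P − 701.
Set AD = SRAS: 1441 − 4P = 12P − 701, so 2142 = 16P and P = 133.88.
Substituting into AD, Y = 1441 − 4P = 905.50.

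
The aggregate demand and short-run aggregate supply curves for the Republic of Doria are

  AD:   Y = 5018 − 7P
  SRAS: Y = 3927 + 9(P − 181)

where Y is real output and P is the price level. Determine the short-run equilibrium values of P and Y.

Write SRAS as Y = 3927 + 9P − 1629 = 2298 + 9P.
Set AD = SRAS: 5018 − 7P = 2298 + 9P, so 2720 = 16P and P = 170.
Then Y = 5018 − 7·170 = 3828.

P = 170, Y = 3828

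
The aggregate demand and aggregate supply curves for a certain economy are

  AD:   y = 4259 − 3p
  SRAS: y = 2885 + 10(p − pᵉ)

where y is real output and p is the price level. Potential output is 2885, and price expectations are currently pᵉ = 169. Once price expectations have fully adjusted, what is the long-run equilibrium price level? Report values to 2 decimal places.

Long-run p = 458.00

Short run: with pᵉ = 169, SRAS is y = 1195 + 10p. Setting AD = SRAS gives 3064 = 13p, so p = 235.69 and y = 4259 − 3p = 3551.92.
Output 3551.92 is above potential 2885, so over time expected prices rise and SRAS shifts left until y returns to 2885.
Long run: y = 2885 on the AD curve gives 2885 = 4259 − 3p, so p = 458.00.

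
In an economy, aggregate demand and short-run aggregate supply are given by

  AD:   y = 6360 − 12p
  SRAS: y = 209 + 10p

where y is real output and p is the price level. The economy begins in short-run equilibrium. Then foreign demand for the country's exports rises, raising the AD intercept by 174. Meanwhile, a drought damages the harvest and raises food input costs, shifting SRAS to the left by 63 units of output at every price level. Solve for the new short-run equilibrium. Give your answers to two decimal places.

After both shocks: AD is y = 6534 − 12p and SRAS is y = 146 + 10p.
Setting them equal: 6388 = 22p, so p = 290.36.
Substituting into AD, y = 3049.64.

p = 290.36, y = 3049.64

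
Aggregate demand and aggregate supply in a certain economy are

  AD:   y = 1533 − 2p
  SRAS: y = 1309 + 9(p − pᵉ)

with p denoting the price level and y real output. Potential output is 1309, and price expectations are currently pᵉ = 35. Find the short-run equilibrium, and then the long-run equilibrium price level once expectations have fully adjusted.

Short run: with pᵉ = 35, SRAS is y = 994 + 9p. Setting AD = SRAS gives 539 = 11p, so p = 49 and y = 1533 − 2·49 = 1435.
Output 1435 is above potential 1309, so over time expected prices rise and SRAS shifts left until y returns to 1309.
Long run: y = 1309 on the AD curve gives 1309 = 1533 − 2p, so p = 112.

Short run: p = 49, y = 1435. Long run: p = 112.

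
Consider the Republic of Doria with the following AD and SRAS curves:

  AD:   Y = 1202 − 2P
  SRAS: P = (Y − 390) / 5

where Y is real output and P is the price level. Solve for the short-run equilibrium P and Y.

P = 116, Y = 970

Rearrange SRAS to Y = 390 + 5P.
Set AD = SRAS: 1202 − 2P = 390 + 5P, so 812 = 7P and P = 116.
Then Y = 1202 − 2·116 = 970.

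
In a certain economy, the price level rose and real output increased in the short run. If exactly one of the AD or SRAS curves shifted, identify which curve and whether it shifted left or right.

AD shifted right

P rose and Y rose. An AD shift moves P and Y in the same direction; an SRAS shift moves them in opposite directions.
Here P and Y moved in the same direction, so the AD curve shifted.
Since Y rose, AD shifted right.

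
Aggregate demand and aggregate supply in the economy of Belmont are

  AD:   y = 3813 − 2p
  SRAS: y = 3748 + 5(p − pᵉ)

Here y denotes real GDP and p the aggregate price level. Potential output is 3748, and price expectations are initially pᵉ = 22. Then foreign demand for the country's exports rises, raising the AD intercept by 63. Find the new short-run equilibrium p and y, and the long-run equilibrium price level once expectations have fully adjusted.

AD shifts right: new AD is y = 3876 − 2p. With pᵉ = 22, SRAS is y = 3638 + 5p.
Short run: 3876 − 2p = 3638 + 5p gives 238 = 7p, so p = 34 and y = 3876 − 2·34 = 3808.
y = 3808 is above potential 3748; expectations adjust and SRAS shifts left until y = 3748.
Long run: on the new AD curve, 3748 = 3876 − 2p gives p = 64.

Short run: p = 34, y = 3808. Long run: p = 64.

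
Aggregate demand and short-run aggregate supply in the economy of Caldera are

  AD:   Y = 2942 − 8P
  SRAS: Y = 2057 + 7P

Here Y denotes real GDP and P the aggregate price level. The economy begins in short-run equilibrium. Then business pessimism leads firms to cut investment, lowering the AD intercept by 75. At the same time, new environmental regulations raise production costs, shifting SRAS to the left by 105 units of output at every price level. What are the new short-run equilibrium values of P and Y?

P = 61, Y = 2379

After both shocks: AD is Y = 2867 − 8P and SRAS is Y = 1952 + 7P.
Setting them equal: 915 = 15P, so P = 61.
Y = 2867 − 8·61 = 2379.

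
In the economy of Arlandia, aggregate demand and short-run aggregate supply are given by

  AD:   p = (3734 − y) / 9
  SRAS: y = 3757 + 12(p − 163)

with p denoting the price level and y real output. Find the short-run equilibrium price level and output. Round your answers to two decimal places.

Write SRAS as y = 3757 + 12p − 1956 = 1801 + 12p.
Rearrange AD to y = 3734 − 9p.
Set AD = SRAS: 3734 − 9p = 1801 + 12p, so 1933 = 21p and p = 92.05.
Substituting into AD, y = 3734 − 9p = 2905.57.

p = 92.05, y = 2905.57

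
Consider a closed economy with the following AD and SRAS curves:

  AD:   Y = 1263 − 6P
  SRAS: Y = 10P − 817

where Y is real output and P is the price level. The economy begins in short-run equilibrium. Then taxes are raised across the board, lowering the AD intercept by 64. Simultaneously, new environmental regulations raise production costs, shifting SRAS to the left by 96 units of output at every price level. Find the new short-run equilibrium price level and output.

P = 132, Y = 407

After both shocks: AD is Y = 1199 − 6P and SRAS is Y = 10P − 913.
Setting them equal: 2112 = 16P, so P = 132.
Y = 1199 − 6·132 = 407.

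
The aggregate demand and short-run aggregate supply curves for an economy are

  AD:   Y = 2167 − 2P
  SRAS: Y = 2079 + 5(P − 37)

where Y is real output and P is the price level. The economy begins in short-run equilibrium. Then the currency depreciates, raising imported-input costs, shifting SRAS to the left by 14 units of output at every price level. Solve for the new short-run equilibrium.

P = 41, Y = 2085

This is a negative supply shock: SRAS shifts left.
New SRAS: Y = 1880 + 5P.
Set AD = SRAS: 2167 − 2P = 1880 + 5P, so 287 = 7P and P = 41.
Y = 2167 − 2·41 = 2085.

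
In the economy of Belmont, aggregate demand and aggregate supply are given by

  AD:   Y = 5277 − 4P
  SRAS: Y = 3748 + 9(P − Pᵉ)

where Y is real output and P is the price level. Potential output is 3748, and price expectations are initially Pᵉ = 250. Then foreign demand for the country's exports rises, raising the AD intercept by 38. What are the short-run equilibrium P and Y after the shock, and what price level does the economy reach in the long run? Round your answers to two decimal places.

AD shifts right: new AD is Y = 5315 − 4P. With Pᵉ = 250, SRAS is Y = 1498 + 9P.
Short run: 5315 − 4P = 1498 + 9P gives 3817 = 13P, so P = 293.62 and Y = 5315 − 4P = 4140.54.
Y = 4140.54 is above potential 3748; expectations adjust and SRAS shifts left until Y = 3748.
Long run: on the new AD curve, 3748 = 5315 − 4P gives P = 391.75.

Short run: P = 293.62, Y = 4140.54. Long run: P = 391.75.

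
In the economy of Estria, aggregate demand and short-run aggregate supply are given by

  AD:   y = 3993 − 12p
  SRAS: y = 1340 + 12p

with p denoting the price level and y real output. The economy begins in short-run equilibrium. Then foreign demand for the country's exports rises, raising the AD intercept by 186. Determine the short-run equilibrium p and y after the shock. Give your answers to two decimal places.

p = 118.29, y = 2759.50

This is a positive demand shock: AD shifts right.
New AD: y = 4179 − 12p.
Set AD = SRAS: 4179 − 12p = 1340 + 12p, so 2839 = 24p and p = 118.29.
Substituting into AD, y = 2759.50.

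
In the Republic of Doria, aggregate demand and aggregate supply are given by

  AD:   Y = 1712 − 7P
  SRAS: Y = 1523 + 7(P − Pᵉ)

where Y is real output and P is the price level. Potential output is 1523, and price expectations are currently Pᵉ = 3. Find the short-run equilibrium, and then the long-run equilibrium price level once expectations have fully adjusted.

Short run: P = 15, Y = 1607. Long run: P = 27.

Short run: with Pᵉ = 3, SRAS is Y = 1502 + 7P. Setting AD = SRAS gives 210 = 14P, so P = 15 and Y = 1712 − 7·15 = 1607.
Output 1607 is above potential 1523, so over time expected prices rise and SRAS shifts left until Y returns to 1523.
Long run: Y = 1523 on the AD curve gives 1523 = 1712 − 7P, so P = 27.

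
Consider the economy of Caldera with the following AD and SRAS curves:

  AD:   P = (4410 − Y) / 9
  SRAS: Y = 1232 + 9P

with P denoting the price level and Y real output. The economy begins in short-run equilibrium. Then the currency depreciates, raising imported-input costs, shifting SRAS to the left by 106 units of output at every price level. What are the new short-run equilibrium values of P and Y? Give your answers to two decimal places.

This is a negative supply shock: SRAS shifts left.
New SRAS: Y = 1126 + 9P.
Set AD = SRAS: 4410 − 9P = 1126 + 9P, so 3284 = 18P and P = 182.44.
Substituting into AD, Y = 2768.00.

P = 182.44, Y = 2768.00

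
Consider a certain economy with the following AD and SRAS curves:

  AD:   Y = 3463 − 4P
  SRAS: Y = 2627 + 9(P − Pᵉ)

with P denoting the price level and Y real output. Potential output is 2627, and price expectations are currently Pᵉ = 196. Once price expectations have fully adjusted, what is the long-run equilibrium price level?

Long-run P = 209

Short run: with Pᵉ = 196, SRAS is Y = 863 + 9P. Setting AD = SRAS gives 2600 = 13P, so P = 200 and Y = 3463 − 4·200 = 2663.
Output 2663 is above potential 2627, so over time expected prices rise and SRAS shifts left until Y returns to 2627.
Long run: Y = 2627 on the AD curve gives 2627 = 3463 − 4P, so P = 209.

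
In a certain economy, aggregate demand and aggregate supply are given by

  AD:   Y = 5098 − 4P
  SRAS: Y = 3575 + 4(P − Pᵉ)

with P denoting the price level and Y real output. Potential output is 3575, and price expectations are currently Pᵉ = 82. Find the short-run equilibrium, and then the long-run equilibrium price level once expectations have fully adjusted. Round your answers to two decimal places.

Short run: P = 231.38, Y = 4172.50. Long run: P = 380.75.

Short run: with Pᵉ = 82, SRAS is Y = 3247 + 4P. Setting AD = SRAS gives 1851 = 8P, so P = 231.38 and Y = 5098 − 4P = 4172.50.
Output 4172.50 is above potential 3575, so over time expected prices rise and SRAS shifts left until Y returns to 3575.
Long run: Y = 3575 on the AD curve gives 3575 = 5098 − 4P, so P = 380.75.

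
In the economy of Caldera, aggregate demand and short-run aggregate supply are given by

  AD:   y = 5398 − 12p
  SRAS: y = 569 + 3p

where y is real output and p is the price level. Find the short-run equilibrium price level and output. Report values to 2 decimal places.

p = 321.93, y = 1534.80

Set AD = SRAS: 5398 − 12p = 569 + 3p, so 4829 = 15p and p = 321.93.
Substituting into AD, y = 5398 − 12p = 1534.80.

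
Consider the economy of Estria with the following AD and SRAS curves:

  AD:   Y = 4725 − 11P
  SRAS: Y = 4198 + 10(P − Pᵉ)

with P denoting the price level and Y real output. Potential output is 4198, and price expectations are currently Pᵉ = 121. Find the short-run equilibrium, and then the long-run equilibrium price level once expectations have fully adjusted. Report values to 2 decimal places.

Short run: P = 82.71, Y = 3815.14. Long run: P = 47.91.

Short run: with Pᵉ = 121, SRAS is Y = 2988 + 10P. Setting AD = SRAS gives 1737 = 21P, so P = 82.71 and Y = 4725 − 11P = 3815.14.
Output 3815.14 is below potential 4198, so over time expected prices fall and SRAS shifts right until Y returns to 4198.
Long run: Y = 4198 on the AD curve gives 4198 = 4725 − 11P, so P = 47.91.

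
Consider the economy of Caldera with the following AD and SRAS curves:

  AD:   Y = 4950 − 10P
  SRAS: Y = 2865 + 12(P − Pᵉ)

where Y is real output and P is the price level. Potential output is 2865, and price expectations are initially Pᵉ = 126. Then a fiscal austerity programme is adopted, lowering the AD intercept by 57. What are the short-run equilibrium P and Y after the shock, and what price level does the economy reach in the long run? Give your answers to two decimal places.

Short run: P = 160.91, Y = 3283.91. Long run: P = 202.80.

AD shifts left: new AD is Y = 4893 − 10P. With Pᵉ = 126, SRAS is Y = 1353 + 12P.
Short run: 4893 − 10P = 1353 + 12P gives 3540 = 22P, so P = 160.91 and Y = 4893 − 10P = 3283.91.
Y = 3283.91 is above potential 2865; expectations adjust and SRAS shifts left until Y = 2865.
Long run: on the new AD curve, 2865 = 4893 − 10P gives P = 202.80.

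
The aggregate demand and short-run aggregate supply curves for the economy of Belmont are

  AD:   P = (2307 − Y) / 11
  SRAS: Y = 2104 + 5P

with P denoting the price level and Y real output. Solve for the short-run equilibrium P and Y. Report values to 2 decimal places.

P = 12.69, Y = 2167.44

Rearrange AD to Y = 2307 − 11P.
Set AD = SRAS: 2307 − 11P = 2104 + 5P, so 203 = 16P and P = 12.69.
Substituting into AD, Y = 2307 − 11P = 2167.44.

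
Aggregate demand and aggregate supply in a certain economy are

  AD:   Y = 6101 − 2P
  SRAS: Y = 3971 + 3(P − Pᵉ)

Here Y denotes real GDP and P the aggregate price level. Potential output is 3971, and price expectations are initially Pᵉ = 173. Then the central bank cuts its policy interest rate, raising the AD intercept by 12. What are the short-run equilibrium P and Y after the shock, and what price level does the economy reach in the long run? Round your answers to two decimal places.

Short run: P = 532.20, Y = 5048.60. Long run: P = 1071.00.

AD shifts right: new AD is Y = 6113 − 2P. With Pᵉ = 173, SRAS is Y = 3452 + 3P.
Short run: 6113 − 2P = 3452 + 3P gives 2661 = 5P, so P = 532.20 and Y = 6113 − 2P = 5048.60.
Y = 5048.60 is above potential 3971; expectations adjust and SRAS shifts left until Y = 3971.
Long run: on the new AD curve, 3971 = 6113 − 2P gives P = 1071.00.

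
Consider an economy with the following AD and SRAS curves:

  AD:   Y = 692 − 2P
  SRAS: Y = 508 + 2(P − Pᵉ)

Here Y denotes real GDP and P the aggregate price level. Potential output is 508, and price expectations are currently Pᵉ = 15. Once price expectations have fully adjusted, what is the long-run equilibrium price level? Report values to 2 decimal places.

Short run: with Pᵉ = 15, SRAS is Y = 478 + 2P. Setting AD = SRAS gives 214 = 4P, so P = 53.50 and Y = 692 − 2P = 585.00.
Output 585.00 is above potential 508, so over time expected prices rise and SRAS shifts left until Y returns to 508.
Long run: Y = 508 on the AD curve gives 508 = 692 − 2P, so P = 92.00.

Long-run P = 92.00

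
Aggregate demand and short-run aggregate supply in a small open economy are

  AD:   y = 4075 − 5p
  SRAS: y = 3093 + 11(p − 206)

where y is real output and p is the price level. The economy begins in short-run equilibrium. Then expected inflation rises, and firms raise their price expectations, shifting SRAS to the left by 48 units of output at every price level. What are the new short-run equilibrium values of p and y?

p = 206, y = 3045

This is a negative supply shock: SRAS shifts left.
New SRAS: y = 779 + 11p.
Set AD = SRAS: 4075 − 5p = 779 + 11p, so 3296 = 16p and p = 206.
y = 4075 − 5·206 = 3045.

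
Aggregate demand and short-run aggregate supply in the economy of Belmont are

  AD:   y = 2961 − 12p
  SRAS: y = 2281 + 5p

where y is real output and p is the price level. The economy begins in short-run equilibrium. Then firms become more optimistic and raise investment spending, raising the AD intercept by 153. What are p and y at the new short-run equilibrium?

This is a positive demand shock: AD shifts right.
New AD: y = 3114 − 12p.
Set AD = SRAS: 3114 − 12p = 2281 + 5p, so 833 = 17p and p = 49.
y = 3114 − 12·49 = 2526.

p = 49, y = 2526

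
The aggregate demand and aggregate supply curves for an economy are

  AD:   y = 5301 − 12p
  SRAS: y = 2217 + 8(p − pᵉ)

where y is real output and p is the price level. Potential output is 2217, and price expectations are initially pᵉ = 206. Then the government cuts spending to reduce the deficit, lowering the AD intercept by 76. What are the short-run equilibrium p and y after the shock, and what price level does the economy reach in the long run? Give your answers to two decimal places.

AD shifts left: new AD is y = 5225 − 12p. With pᵉ = 206, SRAS is y = 569 + 8p.
Short run: 5225 − 12p = 569 + 8p gives 4656 = 20p, so p = 232.80 and y = 5225 − 12p = 2431.40.
y = 2431.40 is above potential 2217; expectations adjust and SRAS shifts left until y = 2217.
Long run: on the new AD curve, 2217 = 5225 − 12p gives p = 250.67.

Short run: p = 232.80, y = 2431.40. Long run: p = 250.67.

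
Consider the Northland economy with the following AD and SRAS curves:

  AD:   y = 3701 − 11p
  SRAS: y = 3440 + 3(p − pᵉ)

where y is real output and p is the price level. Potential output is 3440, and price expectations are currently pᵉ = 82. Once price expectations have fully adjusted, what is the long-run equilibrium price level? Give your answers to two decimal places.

Long-run p = 23.73

Short run: with pᵉ = 82, SRAS is y = 3194 + 3p. Setting AD = SRAS gives 507 = 14p, so p = 36.21 and y = 3701 − 11p = 3302.64.
Output 3302.64 is below potential 3440, so over time expected prices fall and SRAS shifts right until y returns to 3440.
Long run: y = 3440 on the AD curve gives 3440 = 3701 − 11p, so p = 23.73.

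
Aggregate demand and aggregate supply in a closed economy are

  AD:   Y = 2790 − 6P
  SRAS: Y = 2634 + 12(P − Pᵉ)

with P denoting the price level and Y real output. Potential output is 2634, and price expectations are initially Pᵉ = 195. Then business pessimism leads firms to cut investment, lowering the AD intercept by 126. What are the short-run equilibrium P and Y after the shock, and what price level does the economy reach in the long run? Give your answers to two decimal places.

Short run: P = 131.67, Y = 1874.00. Long run: P = 5.00.

AD shifts left: new AD is Y = 2664 − 6P. With Pᵉ = 195, SRAS is Y = 294 + 12P.
Short run: 2664 − 6P = 294 + 12P gives 2370 = 18P, so P = 131.67 and Y = 2664 − 6P = 1874.00.
Y = 1874.00 is below potential 2634; expectations adjust and SRAS shifts right until Y = 2634.
Long run: on the new AD curve, 2634 = 2664 − 6P gives P = 5.00.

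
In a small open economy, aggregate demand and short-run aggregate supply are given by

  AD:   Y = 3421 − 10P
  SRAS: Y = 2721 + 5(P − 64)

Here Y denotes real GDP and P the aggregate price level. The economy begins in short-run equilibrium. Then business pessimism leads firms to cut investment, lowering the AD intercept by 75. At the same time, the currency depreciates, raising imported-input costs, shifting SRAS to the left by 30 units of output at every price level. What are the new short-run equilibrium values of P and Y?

P = 65, Y = 2696

After both shocks: AD is Y = 3346 − 10P and SRAS is Y = 2371 + 5P.
Setting them equal: 975 = 15P, so P = 65.
Y = 3346 − 10·65 = 2696.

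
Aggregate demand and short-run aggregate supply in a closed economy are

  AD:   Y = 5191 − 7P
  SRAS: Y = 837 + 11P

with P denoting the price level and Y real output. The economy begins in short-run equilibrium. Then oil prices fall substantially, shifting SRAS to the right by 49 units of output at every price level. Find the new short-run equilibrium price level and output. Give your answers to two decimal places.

This is a positive supply shock: SRAS shifts right.
New SRAS: Y = 886 + 11P.
Set AD = SRAS: 5191 − 7P = 886 + 11P, so 4305 = 18P and P = 239.17.
Substituting into AD, Y = 3516.83.

P = 239.17, Y = 3516.83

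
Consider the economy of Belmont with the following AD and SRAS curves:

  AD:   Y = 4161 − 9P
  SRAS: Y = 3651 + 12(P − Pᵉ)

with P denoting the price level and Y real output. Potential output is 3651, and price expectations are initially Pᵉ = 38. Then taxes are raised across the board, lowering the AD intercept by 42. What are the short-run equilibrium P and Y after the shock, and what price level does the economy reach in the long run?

Short run: P = 44, Y = 3723. Long run: P = 52.

AD shifts left: new AD is Y = 4119 − 9P. With Pᵉ = 38, SRAS is Y = 3195 + 12P.
Short run: 4119 − 9P = 3195 + 12P gives 924 = 21P, so P = 44 and Y = 4119 − 9·44 = 3723.
Y = 3723 is above potential 3651; expectations adjust and SRAS shifts left until Y = 3651.
Long run: on the new AD curve, 3651 = 4119 − 9P gives P = 52.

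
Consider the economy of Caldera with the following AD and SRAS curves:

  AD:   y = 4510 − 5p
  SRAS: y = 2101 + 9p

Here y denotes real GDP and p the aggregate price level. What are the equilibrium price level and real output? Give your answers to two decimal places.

p = 172.07, y = 3649.64

Set AD = SRAS: 4510 − 5p = 2101 + 9p, so 2409 = 14p and p = 172.07.
Substituting into AD, y = 4510 − 5p = 3649.64.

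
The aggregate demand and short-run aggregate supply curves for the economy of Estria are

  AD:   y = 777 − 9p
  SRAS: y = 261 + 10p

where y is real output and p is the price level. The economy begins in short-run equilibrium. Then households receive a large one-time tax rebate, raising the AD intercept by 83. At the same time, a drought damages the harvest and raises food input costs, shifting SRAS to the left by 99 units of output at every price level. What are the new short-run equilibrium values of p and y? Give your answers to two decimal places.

p = 36.74, y = 529.37

After both shocks: AD is y = 860 − 9p and SRAS is y = 162 + 10p.
Setting them equal: 698 = 19p, so p = 36.74.
Substituting into AD, y = 529.37.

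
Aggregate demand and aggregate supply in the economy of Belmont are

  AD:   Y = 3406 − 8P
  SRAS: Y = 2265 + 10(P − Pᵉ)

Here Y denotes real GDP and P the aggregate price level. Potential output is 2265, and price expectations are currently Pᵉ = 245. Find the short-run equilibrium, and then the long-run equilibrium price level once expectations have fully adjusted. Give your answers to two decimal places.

Short run: with Pᵉ = 245, SRAS is Y = 10P − 185. Setting AD = SRAS gives 3591 = 18P, so P = 199.50 and Y = 3406 − 8P = 1810.00.
Output 1810.00 is below potential 2265, so over time expected prices fall and SRAS shifts right until Y returns to 2265.
Long run: Y = 2265 on the AD curve gives 2265 = 3406 − 8P, so P = 142.63.

Short run: P = 199.50, Y = 1810.00. Long run: P = 142.63.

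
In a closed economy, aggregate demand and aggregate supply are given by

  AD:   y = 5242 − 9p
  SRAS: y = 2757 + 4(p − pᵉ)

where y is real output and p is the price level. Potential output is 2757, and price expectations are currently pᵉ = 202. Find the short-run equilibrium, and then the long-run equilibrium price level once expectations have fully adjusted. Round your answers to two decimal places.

Short run: p = 253.31, y = 2962.23. Long run: p = 276.11.

Short run: with pᵉ = 202, SRAS is y = 1949 + 4p. Setting AD = SRAS gives 3293 = 13p, so p = 253.31 and y = 5242 − 9p = 2962.23.
Output 2962.23 is above potential 2757, so over time expected prices rise and SRAS shifts left until y returns to 2757.
Long run: y = 2757 on the AD curve gives 2757 = 5242 − 9p, so p = 276.11.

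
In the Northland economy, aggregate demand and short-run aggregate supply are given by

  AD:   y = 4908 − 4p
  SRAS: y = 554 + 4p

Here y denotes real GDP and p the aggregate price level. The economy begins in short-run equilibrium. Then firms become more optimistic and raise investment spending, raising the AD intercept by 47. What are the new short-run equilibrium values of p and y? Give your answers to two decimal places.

This is a positive demand shock: AD shifts right.
New AD: y = 4955 − 4p.
Set AD = SRAS: 4955 − 4p = 554 + 4p, so 4401 = 8p and p = 550.13.
Substituting into AD, y = 2754.50.

p = 550.13, y = 2754.50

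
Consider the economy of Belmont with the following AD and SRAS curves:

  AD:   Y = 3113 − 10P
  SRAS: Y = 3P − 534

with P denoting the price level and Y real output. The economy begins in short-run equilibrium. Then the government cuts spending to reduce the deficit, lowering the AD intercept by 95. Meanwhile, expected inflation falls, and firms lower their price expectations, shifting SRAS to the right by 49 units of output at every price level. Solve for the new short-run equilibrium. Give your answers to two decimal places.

P = 269.46, Y = 323.38

After both shocks: AD is Y = 3018 − 10P and SRAS is Y = 3P − 485.
Setting them equal: 3503 = 13P, so P = 269.46.
Substituting into AD, Y = 323.38.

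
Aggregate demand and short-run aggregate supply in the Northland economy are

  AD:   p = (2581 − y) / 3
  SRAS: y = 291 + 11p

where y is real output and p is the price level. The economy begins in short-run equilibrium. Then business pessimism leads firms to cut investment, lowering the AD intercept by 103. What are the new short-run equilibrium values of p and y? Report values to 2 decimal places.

This is a negative demand shock: AD shifts left.
New AD: y = 2478 − 3p.
Set AD = SRAS: 2478 − 3p = 291 + 11p, so 2187 = 14p and p = 156.21.
Substituting into AD, y = 2009.36.

p = 156.21, y = 2009.36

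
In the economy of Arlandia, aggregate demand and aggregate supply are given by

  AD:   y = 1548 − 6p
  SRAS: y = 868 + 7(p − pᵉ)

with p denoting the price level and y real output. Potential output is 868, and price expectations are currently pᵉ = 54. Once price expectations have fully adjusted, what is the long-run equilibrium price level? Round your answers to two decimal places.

Long-run p = 113.33

Short run: with pᵉ = 54, SRAS is y = 490 + 7p. Setting AD = SRAS gives 1058 = 13p, so p = 81.38 and y = 1548 − 6p = 1059.69.
Output 1059.69 is above potential 868, so over time expected prices rise and SRAS shifts left until y returns to 868.
Long run: y = 868 on the AD curve gives 868 = 1548 − 6p, so p = 113.33.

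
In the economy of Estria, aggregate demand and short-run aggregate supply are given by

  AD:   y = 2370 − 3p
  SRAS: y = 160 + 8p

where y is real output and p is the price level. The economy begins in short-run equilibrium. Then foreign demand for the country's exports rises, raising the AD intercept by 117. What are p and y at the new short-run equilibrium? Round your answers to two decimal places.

This is a positive demand shock: AD shifts right.
New AD: y = 2487 − 3p.
Set AD = SRAS: 2487 − 3p = 160 + 8p, so 2327 = 11p and p = 211.55.
Substituting into AD, y = 1852.36.

p = 211.55, y = 1852.36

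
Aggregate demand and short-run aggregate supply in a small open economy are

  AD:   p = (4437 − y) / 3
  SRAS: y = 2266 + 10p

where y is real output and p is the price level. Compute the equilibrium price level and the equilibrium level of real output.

p = 167, y = 3936

Rearrange AD to y = 4437 − 3p.
Set AD = SRAS: 4437 − 3p = 2266 + 10p, so 2171 = 13p and p = 167.
Then y = 4437 − 3·167 = 3936.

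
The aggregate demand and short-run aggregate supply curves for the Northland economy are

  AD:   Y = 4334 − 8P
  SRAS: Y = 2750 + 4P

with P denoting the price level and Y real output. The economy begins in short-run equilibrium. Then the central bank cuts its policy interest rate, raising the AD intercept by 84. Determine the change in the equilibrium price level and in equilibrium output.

This is a positive demand shock: AD shifts right.
New AD: Y = 4418 − 8P.
Set AD = SRAS: 4418 − 8P = 2750 + 4P, so 1668 = 12P and P = 139.
Y = 4418 − 8·139 = 3306.
Initially P = 132, Y = 3278, so ΔP = +7 and ΔY = +28.

ΔP = +7, ΔY = +28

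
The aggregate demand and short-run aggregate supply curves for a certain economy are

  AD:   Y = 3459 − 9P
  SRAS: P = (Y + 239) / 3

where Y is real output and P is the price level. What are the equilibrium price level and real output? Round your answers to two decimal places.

P = 308.17, Y = 685.50

Rearrange SRAS to Y = 3P − 239.
Set AD = SRAS: 3459 − 9P = 3P − 239, so 3698 = 12P and P = 308.17.
Substituting into AD, Y = 3459 − 9P = 685.50.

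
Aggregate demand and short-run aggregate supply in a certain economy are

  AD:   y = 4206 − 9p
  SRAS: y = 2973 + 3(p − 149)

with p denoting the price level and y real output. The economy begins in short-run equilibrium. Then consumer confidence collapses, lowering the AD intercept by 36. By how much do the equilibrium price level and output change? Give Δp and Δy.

This is a negative demand shock: AD shifts left.
New AD: y = 4170 − 9p.
SRAS can be written y = 2526 + 3p.
Set AD = SRAS: 4170 − 9p = 2526 + 3p, so 1644 = 12p and p = 137.
y = 4170 − 9·137 = 2937.
Initially p = 140, y = 2946, so Δp = -3 and Δy = -9.

Δp = -3, Δy = -9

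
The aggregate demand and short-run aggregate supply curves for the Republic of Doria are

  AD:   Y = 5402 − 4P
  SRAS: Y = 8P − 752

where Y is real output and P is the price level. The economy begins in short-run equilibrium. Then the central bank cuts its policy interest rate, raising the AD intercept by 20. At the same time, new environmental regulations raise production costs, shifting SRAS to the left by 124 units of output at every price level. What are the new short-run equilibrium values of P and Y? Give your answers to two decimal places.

After both shocks: AD is Y = 5422 − 4P and SRAS is Y = 8P − 876.
Setting them equal: 6298 = 12P, so P = 524.83.
Substituting into AD, Y = 3322.67.

P = 524.83, Y = 3322.67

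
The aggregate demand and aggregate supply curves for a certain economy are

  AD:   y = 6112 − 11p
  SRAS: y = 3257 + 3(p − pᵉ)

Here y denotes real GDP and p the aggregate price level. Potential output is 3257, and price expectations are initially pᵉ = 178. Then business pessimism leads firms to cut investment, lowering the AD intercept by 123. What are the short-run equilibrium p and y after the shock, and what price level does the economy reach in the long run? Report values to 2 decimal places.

AD shifts left: new AD is y = 5989 − 11p. With pᵉ = 178, SRAS is y = 2723 + 3p.
Short run: 5989 − 11p = 2723 + 3p gives 3266 = 14p, so p = 233.29 and y = 5989 − 11p = 3422.86.
y = 3422.86 is above potential 3257; expectations adjust and SRAS shifts left until y = 3257.
Long run: on the new AD curve, 3257 = 5989 − 11p gives p = 248.36.

Short run: p = 233.29, y = 3422.86. Long run: p = 248.36.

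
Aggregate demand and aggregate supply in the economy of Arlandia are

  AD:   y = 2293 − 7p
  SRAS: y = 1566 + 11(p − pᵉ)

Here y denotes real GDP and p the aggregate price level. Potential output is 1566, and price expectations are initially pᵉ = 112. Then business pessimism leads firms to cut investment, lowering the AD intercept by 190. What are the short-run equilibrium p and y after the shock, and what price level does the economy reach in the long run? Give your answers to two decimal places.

AD shifts left: new AD is y = 2103 − 7p. With pᵉ = 112, SRAS is y = 334 + 11p.
Short run: 2103 − 7p = 334 + 11p gives 1769 = 18p, so p = 98.28 and y = 2103 − 7p = 1415.06.
y = 1415.06 is below potential 1566; expectations adjust and SRAS shifts right until y = 1566.
Long run: on the new AD curve, 1566 = 2103 − 7p gives p = 76.71.

Short run: p = 98.28, y = 1415.06. Long run: p = 76.71.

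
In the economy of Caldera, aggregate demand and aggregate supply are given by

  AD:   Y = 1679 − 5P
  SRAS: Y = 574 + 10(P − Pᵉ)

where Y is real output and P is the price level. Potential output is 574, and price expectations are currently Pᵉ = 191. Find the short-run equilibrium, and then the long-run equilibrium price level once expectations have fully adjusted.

Short run: P = 201, Y = 674. Long run: P = 221.

Short run: with Pᵉ = 191, SRAS is Y = 10P − 1336. Setting AD = SRAS gives 3015 = 15P, so P = 201 and Y = 1679 − 5·201 = 674.
Output 674 is above potential 574, so over time expected prices rise and SRAS shifts left until Y returns to 574.
Long run: Y = 574 on the AD curve gives 574 = 1679 − 5P, so P = 221.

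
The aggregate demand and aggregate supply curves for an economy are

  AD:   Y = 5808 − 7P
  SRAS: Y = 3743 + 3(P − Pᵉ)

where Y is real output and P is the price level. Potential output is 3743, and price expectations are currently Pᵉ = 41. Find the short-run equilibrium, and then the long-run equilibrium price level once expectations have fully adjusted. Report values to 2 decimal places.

Short run: P = 218.80, Y = 4276.40. Long run: P = 295.00.

Short run: with Pᵉ = 41, SRAS is Y = 3620 + 3P. Setting AD = SRAS gives 2188 = 10P, so P = 218.80 and Y = 5808 − 7P = 4276.40.
Output 4276.40 is above potential 3743, so over time expected prices rise and SRAS shifts left until Y returns to 3743.
Long run: Y = 3743 on the AD curve gives 3743 = 5808 − 7P, so P = 295.00.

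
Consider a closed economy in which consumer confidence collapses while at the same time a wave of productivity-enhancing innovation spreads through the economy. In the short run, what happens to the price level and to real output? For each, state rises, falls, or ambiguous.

Price level: falls; output: ambiguous

The first event is a negative demand shock: AD shifts left, which by itself pushes P down and Y down.
The second is a favourable supply shock: SRAS shifts right, which by itself pushes P down and Y up.
Both shocks push P down, so P falls. The two shocks push Y in opposite directions, so the effect on Y is ambiguous.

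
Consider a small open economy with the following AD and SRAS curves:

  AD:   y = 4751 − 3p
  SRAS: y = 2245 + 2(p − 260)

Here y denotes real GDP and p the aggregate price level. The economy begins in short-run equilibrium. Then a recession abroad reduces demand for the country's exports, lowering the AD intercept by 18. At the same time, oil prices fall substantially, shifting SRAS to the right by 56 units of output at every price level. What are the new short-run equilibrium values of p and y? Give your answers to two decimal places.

After both shocks: AD is y = 4733 − 3p and SRAS is y = 1781 + 2p.
Setting them equal: 2952 = 5p, so p = 590.40.
Substituting into AD, y = 2961.80.

p = 590.40, y = 2961.80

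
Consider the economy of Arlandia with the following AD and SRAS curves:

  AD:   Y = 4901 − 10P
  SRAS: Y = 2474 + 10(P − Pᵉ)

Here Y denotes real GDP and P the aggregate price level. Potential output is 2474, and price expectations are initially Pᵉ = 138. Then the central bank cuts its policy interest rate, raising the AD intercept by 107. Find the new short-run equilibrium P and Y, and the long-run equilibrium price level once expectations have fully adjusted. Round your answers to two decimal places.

Short run: P = 195.70, Y = 3051.00. Long run: P = 253.40.

AD shifts right: new AD is Y = 5008 − 10P. With Pᵉ = 138, SRAS is Y = 1094 + 10P.
Short run: 5008 − 10P = 1094 + 10P gives 3914 = 20P, so P = 195.70 and Y = 5008 − 10P = 3051.00.
Y = 3051.00 is above potential 2474; expectations adjust and SRAS shifts left until Y = 2474.
Long run: on the new AD curve, 2474 = 5008 − 10P gives P = 253.40.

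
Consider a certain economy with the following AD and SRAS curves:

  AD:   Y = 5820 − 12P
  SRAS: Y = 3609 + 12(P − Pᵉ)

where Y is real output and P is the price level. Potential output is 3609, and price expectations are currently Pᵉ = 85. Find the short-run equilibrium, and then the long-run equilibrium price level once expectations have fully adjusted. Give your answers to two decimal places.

Short run: with Pᵉ = 85, SRAS is Y = 2589 + 12P. Setting AD = SRAS gives 3231 = 24P, so P = 134.63 and Y = 5820 − 12P = 4204.50.
Output 4204.50 is above potential 3609, so over time expected prices rise and SRAS shifts left until Y returns to 3609.
Long run: Y = 3609 on the AD curve gives 3609 = 5820 − 12P, so P = 184.25.

Short run: P = 134.63, Y = 4204.50. Long run: P = 184.25.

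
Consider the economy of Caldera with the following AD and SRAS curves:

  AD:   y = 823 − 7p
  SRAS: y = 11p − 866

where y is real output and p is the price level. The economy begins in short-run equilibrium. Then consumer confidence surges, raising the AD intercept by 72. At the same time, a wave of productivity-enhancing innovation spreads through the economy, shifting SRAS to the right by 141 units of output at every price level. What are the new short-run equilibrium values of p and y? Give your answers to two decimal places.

p = 90.00, y = 265.00

After both shocks: AD is y = 895 − 7p and SRAS is y = 11p − 725.
Setting them equal: 1620 = 18p, so p = 90.00.
Substituting into AD, y = 265.00.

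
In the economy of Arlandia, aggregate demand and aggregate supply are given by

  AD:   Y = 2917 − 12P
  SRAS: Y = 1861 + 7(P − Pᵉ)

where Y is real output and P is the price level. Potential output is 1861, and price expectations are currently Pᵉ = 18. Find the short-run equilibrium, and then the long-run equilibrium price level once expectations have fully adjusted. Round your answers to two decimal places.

Short run: with Pᵉ = 18, SRAS is Y = 1735 + 7P. Setting AD = SRAS gives 1182 = 19P, so P = 62.21 and Y = 2917 − 12P = 2170.47.
Output 2170.47 is above potential 1861, so over time expected prices rise and SRAS shifts left until Y returns to 1861.
Long run: Y = 1861 on the AD curve gives 1861 = 2917 − 12P, so P = 88.00.

Short run: P = 62.21, Y = 2170.47. Long run: P = 88.00.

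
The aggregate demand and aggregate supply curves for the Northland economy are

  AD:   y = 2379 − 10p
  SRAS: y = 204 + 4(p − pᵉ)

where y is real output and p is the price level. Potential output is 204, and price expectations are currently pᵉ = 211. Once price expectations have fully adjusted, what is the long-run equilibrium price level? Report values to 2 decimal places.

Long-run p = 217.50

Short run: with pᵉ = 211, SRAS is y = 4p − 640. Setting AD = SRAS gives 3019 = 14p, so p = 215.64 and y = 2379 − 10p = 222.57.
Output 222.57 is above potential 204, so over time expected prices rise and SRAS shifts left until y returns to 204.
Long run: y = 204 on the AD curve gives 204 = 2379 − 10p, so p = 217.50.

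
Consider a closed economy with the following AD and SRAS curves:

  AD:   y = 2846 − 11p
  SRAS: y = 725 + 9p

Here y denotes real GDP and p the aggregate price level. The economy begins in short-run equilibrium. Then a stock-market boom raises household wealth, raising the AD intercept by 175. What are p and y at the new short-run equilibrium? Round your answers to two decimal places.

This is a positive demand shock: AD shifts right.
New AD: y = 3021 − 11p.
Set AD = SRAS: 3021 − 11p = 725 + 9p, so 2296 = 20p and p = 114.80.
Substituting into AD, y = 1758.20.

p = 114.80, y = 1758.20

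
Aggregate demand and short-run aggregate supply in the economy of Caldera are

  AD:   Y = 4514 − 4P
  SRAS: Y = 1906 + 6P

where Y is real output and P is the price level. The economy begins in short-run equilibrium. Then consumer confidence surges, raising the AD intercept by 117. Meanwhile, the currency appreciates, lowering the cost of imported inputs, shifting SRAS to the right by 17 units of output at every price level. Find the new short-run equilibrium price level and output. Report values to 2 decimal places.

After both shocks: AD is Y = 4631 − 4P and SRAS is Y = 1923 + 6P.
Setting them equal: 2708 = 10P, so P = 270.80.
Substituting into AD, Y = 3547.80.

P = 270.80, Y = 3547.80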